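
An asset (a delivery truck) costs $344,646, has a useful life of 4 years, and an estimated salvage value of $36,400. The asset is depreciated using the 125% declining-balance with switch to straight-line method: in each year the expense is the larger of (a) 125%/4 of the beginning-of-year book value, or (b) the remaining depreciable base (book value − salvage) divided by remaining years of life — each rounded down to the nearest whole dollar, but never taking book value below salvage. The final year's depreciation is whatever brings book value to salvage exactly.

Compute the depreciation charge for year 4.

$63,250

Depreciable base = $344,646 − $36,400 = $308,246.
Year 1: DB = ⌊$344,646 × 125%/4⌋ = $107,701; SL = ⌊$308,246/4⌋ = $77,061 → take DB $107,701. Book value $236,945.
Year 2: DB = ⌊$236,945 × 125%/4⌋ = $74,045; SL = ⌊$200,545/3⌋ = $66,848 → take DB $74,045. Book value $162,900.
Year 3: DB = ⌊$162,900 × 125%/4⌋ = $50,906; SL = ⌊$126,500/2⌋ = $63,250 → take SL $63,250. Book value $99,650.
Year 4 (final): $99,650 − $36,400 = $63,250. Book value $36,400.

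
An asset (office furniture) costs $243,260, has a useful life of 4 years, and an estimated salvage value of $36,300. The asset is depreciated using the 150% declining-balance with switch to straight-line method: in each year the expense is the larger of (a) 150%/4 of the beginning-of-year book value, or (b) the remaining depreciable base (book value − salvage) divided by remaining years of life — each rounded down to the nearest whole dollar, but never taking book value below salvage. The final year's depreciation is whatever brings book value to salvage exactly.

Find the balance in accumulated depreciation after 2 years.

Depreciable base = $243,260 − $36,300 = $206,960.
Year 1: DB = ⌊$243,260 × 150%/4⌋ = $91,222; SL = ⌊$206,960/4⌋ = $51,740 → take DB $91,222. Book value $152,038.
Year 2: DB = ⌊$152,038 × 150%/4⌋ = $57,014; SL = ⌊$115,738/3⌋ = $38,579 → take DB $57,014. Book value $95,024.
Accumulated through year 2 = $243,260 − $95,024 = $148,236.

$148,236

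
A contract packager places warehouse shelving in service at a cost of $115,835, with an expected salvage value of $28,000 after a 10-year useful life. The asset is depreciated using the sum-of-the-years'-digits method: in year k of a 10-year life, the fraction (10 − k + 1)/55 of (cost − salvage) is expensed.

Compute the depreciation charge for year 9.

Depreciable base = $115,835 − $28,000 = $87,835.
Sum of the years' digits = 10+9+8+7+6+5+4+3+2+1 = 55.
Year 1: $87,835 × 10/55 = $15,970. Book value $99,865.
Year 2: $87,835 × 9/55 = $14,373. Book value $85,492.
Year 3: $87,835 × 8/55 = $12,776. Book value $72,716.
Year 4: $87,835 × 7/55 = $11,179. Book value $61,537.
Year 5: $87,835 × 6/55 = $9,582. Book value $51,955.
Year 6: $87,835 × 5/55 = $7,985. Book value $43,970.
Year 7: $87,835 × 4/55 = $6,388. Book value $37,582.
Year 8: $87,835 × 3/55 = $4,791. Book value $32,791.
Year 9: $87,835 × 2/55 = $3,194. Book value $29,597.

$3,194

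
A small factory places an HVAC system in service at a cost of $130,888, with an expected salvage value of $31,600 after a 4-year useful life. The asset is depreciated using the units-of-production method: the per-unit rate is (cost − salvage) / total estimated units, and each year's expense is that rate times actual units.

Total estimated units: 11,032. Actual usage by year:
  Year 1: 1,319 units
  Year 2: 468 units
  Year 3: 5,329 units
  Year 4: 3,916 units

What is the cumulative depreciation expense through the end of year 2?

Depreciable base = $130,888 − $31,600 = $99,288.
Rate = $99,288 / 11,032 units = $9 per unit.
Year 1: 1,319 × $9 = $11,871. Book value $119,017.
Year 2: 468 × $9 = $4,212. Book value $114,805.
Accumulated through year 2 = $130,888 − $114,805 = $16,083.

$16,083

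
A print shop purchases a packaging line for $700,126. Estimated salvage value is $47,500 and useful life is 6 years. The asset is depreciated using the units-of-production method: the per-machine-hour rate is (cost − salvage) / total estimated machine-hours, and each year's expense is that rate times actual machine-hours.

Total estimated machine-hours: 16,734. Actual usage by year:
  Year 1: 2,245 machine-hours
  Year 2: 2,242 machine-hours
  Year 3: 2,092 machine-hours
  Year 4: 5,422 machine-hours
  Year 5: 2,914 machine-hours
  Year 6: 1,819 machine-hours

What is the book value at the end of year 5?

Depreciable base = $700,126 − $47,500 = $652,626.
Rate = $652,626 / 16,734 machine-hours = $39 per machine-hour.
Year 1: 2,245 × $39 = $87,555. Book value $612,571.
Year 2: 2,242 × $39 = $87,438. Book value $525,133.
Year 3: 2,092 × $39 = $81,588. Book value $443,545.
Year 4: 5,422 × $39 = $211,458. Book value $232,087.
Year 5: 2,914 × $39 = $113,646. Book value $118,441.

$118,441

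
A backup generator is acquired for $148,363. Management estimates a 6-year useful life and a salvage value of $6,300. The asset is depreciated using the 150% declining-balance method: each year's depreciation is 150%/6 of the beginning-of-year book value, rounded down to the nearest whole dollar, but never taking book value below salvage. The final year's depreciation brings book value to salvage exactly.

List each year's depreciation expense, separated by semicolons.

Depreciable base = $148,363 − $6,300 = $142,063.
Year 1: ⌊$148,363 × 150%/6⌋ = $37,090. Book value $111,273.
Year 2: ⌊$111,273 × 150%/6⌋ = $27,818. Book value $83,455.
Year 3: ⌊$83,455 × 150%/6⌋ = $20,863. Book value $62,592.
Year 4: ⌊$62,592 × 150%/6⌋ = $15,648. Book value $46,944.
Year 5: ⌊$46,944 × 150%/6⌋ = $11,736. Book value $35,208.
Year 6 (final): $35,208 − $6,300 = $28,908. Book value $6,300.

$37,090; $27,818; $20,863; $15,648; $11,736; $28,908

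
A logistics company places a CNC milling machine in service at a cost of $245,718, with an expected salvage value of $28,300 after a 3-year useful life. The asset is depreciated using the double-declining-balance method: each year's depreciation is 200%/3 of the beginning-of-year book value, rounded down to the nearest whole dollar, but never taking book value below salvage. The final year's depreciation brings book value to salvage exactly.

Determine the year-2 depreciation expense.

Depreciable base = $245,718 − $28,300 = $217,418.
Year 1: ⌊$245,718 × 200%/3⌋ = $163,812. Book value $81,906.
Year 2: ⌊$81,906 × 200%/3⌋ = $54,604, capped at $53,606. Book value $28,300.

$53,606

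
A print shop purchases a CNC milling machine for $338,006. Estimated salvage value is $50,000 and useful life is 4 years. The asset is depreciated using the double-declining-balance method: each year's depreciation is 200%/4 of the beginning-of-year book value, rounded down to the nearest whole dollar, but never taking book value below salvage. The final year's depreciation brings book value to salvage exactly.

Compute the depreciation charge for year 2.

$84,501

Depreciable base = $338,006 − $50,000 = $288,006.
Year 1: ⌊$338,006 × 200%/4⌋ = $169,003. Book value $169,003.
Year 2: ⌊$169,003 × 200%/4⌋ = $84,501. Book value $84,502.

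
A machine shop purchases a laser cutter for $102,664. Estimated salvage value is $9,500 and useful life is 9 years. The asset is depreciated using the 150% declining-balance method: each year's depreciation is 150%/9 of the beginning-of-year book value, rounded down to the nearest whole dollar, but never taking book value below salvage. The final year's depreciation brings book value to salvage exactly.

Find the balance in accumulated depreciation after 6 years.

$68,280

Depreciable base = $102,664 − $9,500 = $93,164.
Year 1: ⌊$102,664 × 150%/9⌋ = $17,110. Book value $85,554.
Year 2: ⌊$85,554 × 150%/9⌋ = $14,259. Book value $71,295.
Year 3: ⌊$71,295 × 150%/9⌋ = $11,882. Book value $59,413.
Year 4: ⌊$59,413 × 150%/9⌋ = $9,902. Book value $49,511.
Year 5: ⌊$49,511 × 150%/9⌋ = $8,251. Book value $41,260.
Year 6: ⌊$41,260 × 150%/9⌋ = $6,876. Book value $34,384.
Accumulated through year 6 = $102,664 − $34,384 = $68,280.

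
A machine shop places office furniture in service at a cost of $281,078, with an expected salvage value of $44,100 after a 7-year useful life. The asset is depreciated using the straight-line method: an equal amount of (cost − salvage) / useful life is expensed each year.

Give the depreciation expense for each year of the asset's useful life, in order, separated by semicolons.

$33,854; $33,854; $33,854; $33,854; $33,854; $33,854; $33,854

Depreciable base = $281,078 − $44,100 = $236,978.
Annual expense = $236,978 / 7 = $33,854.
End of year 1: book value $247,224.
End of year 2: book value $213,370.
End of year 3: book value $179,516.
End of year 4: book value $145,662.
End of year 5: book value $111,808.
End of year 6: book value $77,954.
End of year 7: book value $44,100.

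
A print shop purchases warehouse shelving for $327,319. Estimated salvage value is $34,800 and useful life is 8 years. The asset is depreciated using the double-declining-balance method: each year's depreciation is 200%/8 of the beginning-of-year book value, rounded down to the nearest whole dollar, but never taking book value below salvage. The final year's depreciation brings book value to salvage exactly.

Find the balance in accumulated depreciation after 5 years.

Depreciable base = $327,319 − $34,800 = $292,519.
Year 1: ⌊$327,319 × 200%/8⌋ = $81,829. Book value $245,490.
Year 2: ⌊$245,490 × 200%/8⌋ = $61,372. Book value $184,118.
Year 3: ⌊$184,118 × 200%/8⌋ = $46,029. Book value $138,089.
Year 4: ⌊$138,089 × 200%/8⌋ = $34,522. Book value $103,567.
Year 5: ⌊$103,567 × 200%/8⌋ = $25,891. Book value $77,676.
Accumulated through year 5 = $327,319 − $77,676 = $249,643.

$249,643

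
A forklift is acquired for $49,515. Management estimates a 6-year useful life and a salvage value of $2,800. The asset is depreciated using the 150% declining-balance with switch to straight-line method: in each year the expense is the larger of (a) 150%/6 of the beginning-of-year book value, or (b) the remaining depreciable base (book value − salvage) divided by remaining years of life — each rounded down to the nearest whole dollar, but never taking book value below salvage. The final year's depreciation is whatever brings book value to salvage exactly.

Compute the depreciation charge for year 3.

Depreciable base = $49,515 − $2,800 = $46,715.
Year 1: DB = ⌊$49,515 × 150%/6⌋ = $12,378; SL = ⌊$46,715/6⌋ = $7,785 → take DB $12,378. Book value $37,137.
Year 2: DB = ⌊$37,137 × 150%/6⌋ = $9,284; SL = ⌊$34,337/5⌋ = $6,867 → take DB $9,284. Book value $27,853.
Year 3: DB = ⌊$27,853 × 150%/6⌋ = $6,963; SL = ⌊$25,053/4⌋ = $6,263 → take DB $6,963. Book value $20,890.

$6,963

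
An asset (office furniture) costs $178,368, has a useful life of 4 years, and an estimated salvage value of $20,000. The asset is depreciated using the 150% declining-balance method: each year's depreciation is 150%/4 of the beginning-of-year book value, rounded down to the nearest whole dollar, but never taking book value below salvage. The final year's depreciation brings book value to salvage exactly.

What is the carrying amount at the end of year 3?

$43,547

Depreciable base = $178,368 − $20,000 = $158,368.
Year 1: ⌊$178,368 × 150%/4⌋ = $66,888. Book value $111,480.
Year 2: ⌊$111,480 × 150%/4⌋ = $41,805. Book value $69,675.
Year 3: ⌊$69,675 × 150%/4⌋ = $26,128. Book value $43,547.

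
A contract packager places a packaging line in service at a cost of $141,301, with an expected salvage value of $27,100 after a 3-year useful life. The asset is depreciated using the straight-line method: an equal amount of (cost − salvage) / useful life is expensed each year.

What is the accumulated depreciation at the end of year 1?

$38,067

Depreciable base = $141,301 − $27,100 = $114,201.
Annual expense = $114,201 / 3 = $38,067.
End of year 1: book value $103,234.
Accumulated through year 1 = $141,301 − $103,234 = $38,067.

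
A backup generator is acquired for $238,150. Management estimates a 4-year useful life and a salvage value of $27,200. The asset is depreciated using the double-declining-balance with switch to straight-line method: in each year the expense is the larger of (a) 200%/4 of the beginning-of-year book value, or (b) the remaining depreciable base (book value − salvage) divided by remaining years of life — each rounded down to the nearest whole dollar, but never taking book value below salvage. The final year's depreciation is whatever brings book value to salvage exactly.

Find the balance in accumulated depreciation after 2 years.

Depreciable base = $238,150 − $27,200 = $210,950.
Year 1: DB = ⌊$238,150 × 200%/4⌋ = $119,075; SL = ⌊$210,950/4⌋ = $52,737 → take DB $119,075. Book value $119,075.
Year 2: DB = ⌊$119,075 × 200%/4⌋ = $59,537; SL = ⌊$91,875/3⌋ = $30,625 → take DB $59,537. Book value $59,538.
Accumulated through year 2 = $238,150 − $59,538 = $178,612.

$178,612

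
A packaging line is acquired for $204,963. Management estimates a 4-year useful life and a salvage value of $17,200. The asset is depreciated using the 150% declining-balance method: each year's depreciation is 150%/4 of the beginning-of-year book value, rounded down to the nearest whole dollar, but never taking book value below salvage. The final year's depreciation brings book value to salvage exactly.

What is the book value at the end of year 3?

Depreciable base = $204,963 − $17,200 = $187,763.
Year 1: ⌊$204,963 × 150%/4⌋ = $76,861. Book value $128,102.
Year 2: ⌊$128,102 × 150%/4⌋ = $48,038. Book value $80,064.
Year 3: ⌊$80,064 × 150%/4⌋ = $30,024. Book value $50,040.

$50,040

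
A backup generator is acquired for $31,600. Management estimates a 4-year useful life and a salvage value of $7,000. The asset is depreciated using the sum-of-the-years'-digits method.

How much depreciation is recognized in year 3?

$4,920

Depreciable base = $31,600 − $7,000 = $24,600.
Sum of the years' digits = 4+3+2+1 = 10.
Year 1: $24,600 × 4/10 = $9,840. Book value $21,760.
Year 2: $24,600 × 3/10 = $7,380. Book value $14,380.
Year 3: $24,600 × 2/10 = $4,920. Book value $9,460.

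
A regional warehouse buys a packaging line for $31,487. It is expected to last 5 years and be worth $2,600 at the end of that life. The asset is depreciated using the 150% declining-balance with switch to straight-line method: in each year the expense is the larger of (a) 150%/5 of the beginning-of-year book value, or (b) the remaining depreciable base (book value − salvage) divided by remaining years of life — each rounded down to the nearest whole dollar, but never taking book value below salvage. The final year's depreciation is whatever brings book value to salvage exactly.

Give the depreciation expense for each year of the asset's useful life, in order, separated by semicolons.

Depreciable base = $31,487 − $2,600 = $28,887.
Year 1: DB = ⌊$31,487 × 150%/5⌋ = $9,446; SL = ⌊$28,887/5⌋ = $5,777 → take DB $9,446. Book value $22,041.
Year 2: DB = ⌊$22,041 × 150%/5⌋ = $6,612; SL = ⌊$19,441/4⌋ = $4,860 → take DB $6,612. Book value $15,429.
Year 3: DB = ⌊$15,429 × 150%/5⌋ = $4,628; SL = ⌊$12,829/3⌋ = $4,276 → take DB $4,628. Book value $10,801.
Year 4: DB = ⌊$10,801 × 150%/5⌋ = $3,240; SL = ⌊$8,201/2⌋ = $4,100 → take SL $4,100. Book value $6,701.
Year 5 (final): $6,701 − $2,600 = $4,101. Book value $2,600.

$9,446; $6,612; $4,628; $4,100; $4,101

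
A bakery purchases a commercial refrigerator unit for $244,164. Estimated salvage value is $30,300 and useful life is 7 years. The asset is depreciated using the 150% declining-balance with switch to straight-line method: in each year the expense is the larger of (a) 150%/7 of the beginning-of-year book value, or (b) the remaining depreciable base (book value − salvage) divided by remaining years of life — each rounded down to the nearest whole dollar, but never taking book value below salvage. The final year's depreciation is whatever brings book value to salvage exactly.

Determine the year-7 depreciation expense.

Depreciable base = $244,164 − $30,300 = $213,864.
Year 1: DB = ⌊$244,164 × 150%/7⌋ = $52,320; SL = ⌊$213,864/7⌋ = $30,552 → take DB $52,320. Book value $191,844.
Year 2: DB = ⌊$191,844 × 150%/7⌋ = $41,109; SL = ⌊$161,544/6⌋ = $26,924 → take DB $41,109. Book value $150,735.
Year 3: DB = ⌊$150,735 × 150%/7⌋ = $32,300; SL = ⌊$120,435/5⌋ = $24,087 → take DB $32,300. Book value $118,435.
Year 4: DB = ⌊$118,435 × 150%/7⌋ = $25,378; SL = ⌊$88,135/4⌋ = $22,033 → take DB $25,378. Book value $93,057.
Year 5: DB = ⌊$93,057 × 150%/7⌋ = $19,940; SL = ⌊$62,757/3⌋ = $20,919 → take SL $20,919. Book value $72,138.
Year 6: DB = ⌊$72,138 × 150%/7⌋ = $15,458; SL = ⌊$41,838/2⌋ = $20,919 → take SL $20,919. Book value $51,219.
Year 7 (final): $51,219 − $30,300 = $20,919. Book value $30,300.

$20,919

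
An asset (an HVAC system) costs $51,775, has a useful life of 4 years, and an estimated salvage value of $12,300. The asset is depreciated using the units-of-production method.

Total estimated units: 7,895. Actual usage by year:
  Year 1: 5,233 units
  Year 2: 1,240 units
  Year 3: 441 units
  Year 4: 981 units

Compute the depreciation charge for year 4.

Depreciable base = $51,775 − $12,300 = $39,475.
Rate = $39,475 / 7,895 units = $5 per unit.
Year 1: 5,233 × $5 = $26,165. Book value $25,610.
Year 2: 1,240 × $5 = $6,200. Book value $19,410.
Year 3: 441 × $5 = $2,205. Book value $17,205.
Year 4: 981 × $5 = $4,905. Book value $12,300.

$4,905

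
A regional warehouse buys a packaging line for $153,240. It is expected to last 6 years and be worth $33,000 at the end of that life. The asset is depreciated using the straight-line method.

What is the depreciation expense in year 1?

Depreciable base = $153,240 − $33,000 = $120,240.
Annual expense = $120,240 / 6 = $20,040.

$20,040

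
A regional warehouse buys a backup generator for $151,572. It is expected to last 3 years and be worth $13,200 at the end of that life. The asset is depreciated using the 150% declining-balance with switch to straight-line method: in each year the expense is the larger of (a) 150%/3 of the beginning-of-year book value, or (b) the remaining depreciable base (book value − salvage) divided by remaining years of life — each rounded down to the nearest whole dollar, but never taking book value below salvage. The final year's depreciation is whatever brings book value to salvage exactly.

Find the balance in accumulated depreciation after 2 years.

$113,679

Depreciable base = $151,572 − $13,200 = $138,372.
Year 1: DB = ⌊$151,572 × 150%/3⌋ = $75,786; SL = ⌊$138,372/3⌋ = $46,124 → take DB $75,786. Book value $75,786.
Year 2: DB = ⌊$75,786 × 150%/3⌋ = $37,893; SL = ⌊$62,586/2⌋ = $31,293 → take DB $37,893. Book value $37,893.
Accumulated through year 2 = $151,572 − $37,893 = $113,679.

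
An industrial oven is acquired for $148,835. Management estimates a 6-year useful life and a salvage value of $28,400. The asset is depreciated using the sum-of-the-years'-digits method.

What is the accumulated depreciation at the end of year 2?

Depreciable base = $148,835 − $28,400 = $120,435.
Sum of the years' digits = 6+5+4+3+2+1 = 21.
Year 1: $120,435 × 6/21 = $34,410. Book value $114,425.
Year 2: $120,435 × 5/21 = $28,675. Book value $85,750.
Accumulated through year 2 = $148,835 − $85,750 = $63,085.

$63,085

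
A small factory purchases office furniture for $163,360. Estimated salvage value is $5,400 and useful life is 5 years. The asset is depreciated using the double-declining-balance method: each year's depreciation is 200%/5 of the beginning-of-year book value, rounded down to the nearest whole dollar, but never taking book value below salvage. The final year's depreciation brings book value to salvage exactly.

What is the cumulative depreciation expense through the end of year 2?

Depreciable base = $163,360 − $5,400 = $157,960.
Year 1: ⌊$163,360 × 200%/5⌋ = $65,344. Book value $98,016.
Year 2: ⌊$98,016 × 200%/5⌋ = $39,206. Book value $58,810.
Accumulated through year 2 = $163,360 − $58,810 = $104,550.

$104,550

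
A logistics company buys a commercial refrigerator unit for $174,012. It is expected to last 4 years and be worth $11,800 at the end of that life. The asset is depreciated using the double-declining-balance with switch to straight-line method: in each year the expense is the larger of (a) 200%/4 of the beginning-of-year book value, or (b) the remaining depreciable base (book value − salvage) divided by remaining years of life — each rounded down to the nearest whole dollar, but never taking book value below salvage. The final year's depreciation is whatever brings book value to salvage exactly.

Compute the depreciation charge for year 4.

Depreciable base = $174,012 − $11,800 = $162,212.
Year 1: DB = ⌊$174,012 × 200%/4⌋ = $87,006; SL = ⌊$162,212/4⌋ = $40,553 → take DB $87,006. Book value $87,006.
Year 2: DB = ⌊$87,006 × 200%/4⌋ = $43,503; SL = ⌊$75,206/3⌋ = $25,068 → take DB $43,503. Book value $43,503.
Year 3: DB = ⌊$43,503 × 200%/4⌋ = $21,751; SL = ⌊$31,703/2⌋ = $15,851 → take DB $21,751. Book value $21,752.
Year 4 (final): $21,752 − $11,800 = $9,952. Book value $11,800.

$9,952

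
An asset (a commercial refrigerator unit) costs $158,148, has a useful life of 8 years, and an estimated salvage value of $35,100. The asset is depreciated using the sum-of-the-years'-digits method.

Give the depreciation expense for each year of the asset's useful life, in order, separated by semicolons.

$27,344; $23,926; $20,508; $17,090; $13,672; $10,254; $6,836; $3,418

Depreciable base = $158,148 − $35,100 = $123,048.
Sum of the years' digits = 8+7+6+5+4+3+2+1 = 36.
Year 1: $123,048 × 8/36 = $27,344. Book value $130,804.
Year 2: $123,048 × 7/36 = $23,926. Book value $106,878.
Year 3: $123,048 × 6/36 = $20,508. Book value $86,370.
Year 4: $123,048 × 5/36 = $17,090. Book value $69,280.
Year 5: $123,048 × 4/36 = $13,672. Book value $55,608.
Year 6: $123,048 × 3/36 = $10,254. Book value $45,354.
Year 7: $123,048 × 2/36 = $6,836. Book value $38,518.
Year 8: $123,048 × 1/36 = $3,418. Book value $35,100.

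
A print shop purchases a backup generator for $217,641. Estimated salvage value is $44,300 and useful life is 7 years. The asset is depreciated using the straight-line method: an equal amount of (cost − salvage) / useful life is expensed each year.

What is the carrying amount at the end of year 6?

$69,063

Depreciable base = $217,641 − $44,300 = $173,341.
Annual expense = $173,341 / 7 = $24,763.
End of year 1: book value $192,878.
End of year 2: book value $168,115.
End of year 3: book value $143,352.
End of year 4: book value $118,589.
End of year 5: book value $93,826.
End of year 6: book value $69,063.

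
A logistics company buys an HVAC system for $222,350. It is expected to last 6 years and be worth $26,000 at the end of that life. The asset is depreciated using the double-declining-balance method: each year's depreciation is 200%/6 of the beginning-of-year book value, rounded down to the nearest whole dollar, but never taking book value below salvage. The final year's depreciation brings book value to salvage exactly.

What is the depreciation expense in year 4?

$21,960

Depreciable base = $222,350 − $26,000 = $196,350.
Year 1: ⌊$222,350 × 200%/6⌋ = $74,116. Book value $148,234.
Year 2: ⌊$148,234 × 200%/6⌋ = $49,411. Book value $98,823.
Year 3: ⌊$98,823 × 200%/6⌋ = $32,941. Book value $65,882.
Year 4: ⌊$65,882 × 200%/6⌋ = $21,960. Book value $43,922.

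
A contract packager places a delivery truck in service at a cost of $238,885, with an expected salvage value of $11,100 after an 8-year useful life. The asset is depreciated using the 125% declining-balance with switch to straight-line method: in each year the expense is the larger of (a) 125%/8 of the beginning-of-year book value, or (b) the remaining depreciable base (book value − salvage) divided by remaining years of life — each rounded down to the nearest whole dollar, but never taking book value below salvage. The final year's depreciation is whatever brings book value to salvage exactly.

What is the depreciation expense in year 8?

$26,479

Depreciable base = $238,885 − $11,100 = $227,785.
Year 1: DB = ⌊$238,885 × 125%/8⌋ = $37,325; SL = ⌊$227,785/8⌋ = $28,473 → take DB $37,325. Book value $201,560.
Year 2: DB = ⌊$201,560 × 125%/8⌋ = $31,493; SL = ⌊$190,460/7⌋ = $27,208 → take DB $31,493. Book value $170,067.
Year 3: DB = ⌊$170,067 × 125%/8⌋ = $26,572; SL = ⌊$158,967/6⌋ = $26,494 → take DB $26,572. Book value $143,495.
Year 4: DB = ⌊$143,495 × 125%/8⌋ = $22,421; SL = ⌊$132,395/5⌋ = $26,479 → take SL $26,479. Book value $117,016.
Year 5: DB = ⌊$117,016 × 125%/8⌋ = $18,283; SL = ⌊$105,916/4⌋ = $26,479 → take SL $26,479. Book value $90,537.
Year 6: DB = ⌊$90,537 × 125%/8⌋ = $14,146; SL = ⌊$79,437/3⌋ = $26,479 → take SL $26,479. Book value $64,058.
Year 7: DB = ⌊$64,058 × 125%/8⌋ = $10,009; SL = ⌊$52,958/2⌋ = $26,479 → take SL $26,479. Book value $37,579.
Year 8 (final): $37,579 − $11,100 = $26,479. Book value $11,100.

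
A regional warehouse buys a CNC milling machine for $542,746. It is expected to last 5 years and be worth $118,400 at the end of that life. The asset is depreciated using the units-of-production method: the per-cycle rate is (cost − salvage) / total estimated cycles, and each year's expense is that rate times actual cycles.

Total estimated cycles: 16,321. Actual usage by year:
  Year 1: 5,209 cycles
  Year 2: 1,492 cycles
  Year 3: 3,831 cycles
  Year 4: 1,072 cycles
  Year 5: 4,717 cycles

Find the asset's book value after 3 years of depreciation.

$268,914

Depreciable base = $542,746 − $118,400 = $424,346.
Rate = $424,346 / 16,321 cycles = $26 per cycle.
Year 1: 5,209 × $26 = $135,434. Book value $407,312.
Year 2: 1,492 × $26 = $38,792. Book value $368,520.
Year 3: 3,831 × $26 = $99,606. Book value $268,914.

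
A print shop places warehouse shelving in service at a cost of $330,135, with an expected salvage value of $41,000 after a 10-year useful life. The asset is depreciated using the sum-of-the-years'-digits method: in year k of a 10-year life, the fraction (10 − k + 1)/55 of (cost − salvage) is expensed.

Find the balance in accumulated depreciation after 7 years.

Depreciable base = $330,135 − $41,000 = $289,135.
Sum of the years' digits = 10+9+8+7+6+5+4+3+2+1 = 55.
Year 1: $289,135 × 10/55 = $52,570. Book value $277,565.
Year 2: $289,135 × 9/55 = $47,313. Book value $230,252.
Year 3: $289,135 × 8/55 = $42,056. Book value $188,196.
Year 4: $289,135 × 7/55 = $36,799. Book value $151,397.
Year 5: $289,135 × 6/55 = $31,542. Book value $119,855.
Year 6: $289,135 × 5/55 = $26,285. Book value $93,570.
Year 7: $289,135 × 4/55 = $21,028. Book value $72,542.
Accumulated through year 7 = $330,135 − $72,542 = $257,593.

$257,593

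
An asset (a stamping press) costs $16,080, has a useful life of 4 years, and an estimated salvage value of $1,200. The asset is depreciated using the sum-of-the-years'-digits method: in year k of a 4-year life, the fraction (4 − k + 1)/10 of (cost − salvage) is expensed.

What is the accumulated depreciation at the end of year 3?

$13,392

Depreciable base = $16,080 − $1,200 = $14,880.
Sum of the years' digits = 4+3+2+1 = 10.
Year 1: $14,880 × 4/10 = $5,952. Book value $10,128.
Year 2: $14,880 × 3/10 = $4,464. Book value $5,664.
Year 3: $14,880 × 2/10 = $2,976. Book value $2,688.
Accumulated through year 3 = $16,080 − $2,688 = $13,392.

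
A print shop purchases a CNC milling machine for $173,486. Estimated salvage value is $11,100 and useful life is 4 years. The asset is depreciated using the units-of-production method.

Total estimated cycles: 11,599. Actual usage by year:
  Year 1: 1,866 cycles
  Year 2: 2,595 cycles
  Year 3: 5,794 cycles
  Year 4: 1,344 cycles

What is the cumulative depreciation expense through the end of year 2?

$62,454

Depreciable base = $173,486 − $11,100 = $162,386.
Rate = $162,386 / 11,599 cycles = $14 per cycle.
Year 1: 1,866 × $14 = $26,124. Book value $147,362.
Year 2: 2,595 × $14 = $36,330. Book value $111,032.
Accumulated through year 2 = $173,486 − $111,032 = $62,454.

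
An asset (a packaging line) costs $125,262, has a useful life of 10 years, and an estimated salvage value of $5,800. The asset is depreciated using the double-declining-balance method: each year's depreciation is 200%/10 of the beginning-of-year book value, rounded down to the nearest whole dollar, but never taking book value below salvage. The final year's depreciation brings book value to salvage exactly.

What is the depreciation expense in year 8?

Depreciable base = $125,262 − $5,800 = $119,462.
Year 1: ⌊$125,262 × 200%/10⌋ = $25,052. Book value $100,210.
Year 2: ⌊$100,210 × 200%/10⌋ = $20,042. Book value $80,168.
Year 3: ⌊$80,168 × 200%/10⌋ = $16,033. Book value $64,135.
Year 4: ⌊$64,135 × 200%/10⌋ = $12,827. Book value $51,308.
Year 5: ⌊$51,308 × 200%/10⌋ = $10,261. Book value $41,047.
Year 6: ⌊$41,047 × 200%/10⌋ = $8,209. Book value $32,838.
Year 7: ⌊$32,838 × 200%/10⌋ = $6,567. Book value $26,271.
Year 8: ⌊$26,271 × 200%/10⌋ = $5,254. Book value $21,017.

$5,254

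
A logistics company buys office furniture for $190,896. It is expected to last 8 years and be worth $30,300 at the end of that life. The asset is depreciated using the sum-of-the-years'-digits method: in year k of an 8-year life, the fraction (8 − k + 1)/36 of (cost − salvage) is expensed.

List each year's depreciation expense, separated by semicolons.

$35,688; $31,227; $26,766; $22,305; $17,844; $13,383; $8,922; $4,461

Depreciable base = $190,896 − $30,300 = $160,596.
Sum of the years' digits = 8+7+6+5+4+3+2+1 = 36.
Year 1: $160,596 × 8/36 = $35,688. Book value $155,208.
Year 2: $160,596 × 7/36 = $31,227. Book value $123,981.
Year 3: $160,596 × 6/36 = $26,766. Book value $97,215.
Year 4: $160,596 × 5/36 = $22,305. Book value $74,910.
Year 5: $160,596 × 4/36 = $17,844. Book value $57,066.
Year 6: $160,596 × 3/36 = $13,383. Book value $43,683.
Year 7: $160,596 × 2/36 = $8,922. Book value $34,761.
Year 8: $160,596 × 1/36 = $4,461. Book value $30,300.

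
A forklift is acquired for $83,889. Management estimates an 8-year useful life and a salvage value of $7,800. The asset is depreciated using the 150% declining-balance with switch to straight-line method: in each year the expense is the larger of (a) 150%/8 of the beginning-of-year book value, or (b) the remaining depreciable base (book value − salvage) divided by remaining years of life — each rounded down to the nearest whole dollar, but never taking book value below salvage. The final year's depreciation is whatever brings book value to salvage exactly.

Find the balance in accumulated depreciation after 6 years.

$61,708

Depreciable base = $83,889 − $7,800 = $76,089.
Year 1: DB = ⌊$83,889 × 150%/8⌋ = $15,729; SL = ⌊$76,089/8⌋ = $9,511 → take DB $15,729. Book value $68,160.
Year 2: DB = ⌊$68,160 × 150%/8⌋ = $12,780; SL = ⌊$60,360/7⌋ = $8,622 → take DB $12,780. Book value $55,380.
Year 3: DB = ⌊$55,380 × 150%/8⌋ = $10,383; SL = ⌊$47,580/6⌋ = $7,930 → take DB $10,383. Book value $44,997.
Year 4: DB = ⌊$44,997 × 150%/8⌋ = $8,436; SL = ⌊$37,197/5⌋ = $7,439 → take DB $8,436. Book value $36,561.
Year 5: DB = ⌊$36,561 × 150%/8⌋ = $6,855; SL = ⌊$28,761/4⌋ = $7,190 → take SL $7,190. Book value $29,371.
Year 6: DB = ⌊$29,371 × 150%/8⌋ = $5,507; SL = ⌊$21,571/3⌋ = $7,190 → take SL $7,190. Book value $22,181.
Accumulated through year 6 = $83,889 − $22,181 = $61,708.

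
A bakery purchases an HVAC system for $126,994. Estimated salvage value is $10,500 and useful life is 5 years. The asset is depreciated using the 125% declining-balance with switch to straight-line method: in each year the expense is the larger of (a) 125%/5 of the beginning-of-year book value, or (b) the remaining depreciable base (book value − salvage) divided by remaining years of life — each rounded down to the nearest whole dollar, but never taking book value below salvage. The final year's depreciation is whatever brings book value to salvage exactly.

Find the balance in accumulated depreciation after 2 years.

Depreciable base = $126,994 − $10,500 = $116,494.
Year 1: DB = ⌊$126,994 × 125%/5⌋ = $31,748; SL = ⌊$116,494/5⌋ = $23,298 → take DB $31,748. Book value $95,246.
Year 2: DB = ⌊$95,246 × 125%/5⌋ = $23,811; SL = ⌊$84,746/4⌋ = $21,186 → take DB $23,811. Book value $71,435.
Accumulated through year 2 = $126,994 − $71,435 = $55,559.

$55,559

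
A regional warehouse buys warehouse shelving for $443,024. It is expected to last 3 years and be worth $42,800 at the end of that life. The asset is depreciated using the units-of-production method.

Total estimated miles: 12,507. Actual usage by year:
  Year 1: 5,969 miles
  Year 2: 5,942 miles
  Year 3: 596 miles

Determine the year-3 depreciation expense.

Depreciable base = $443,024 − $42,800 = $400,224.
Rate = $400,224 / 12,507 miles = $32 per mile.
Year 1: 5,969 × $32 = $191,008. Book value $252,016.
Year 2: 5,942 × $32 = $190,144. Book value $61,872.
Year 3: 596 × $32 = $19,072. Book value $42,800.

$19,072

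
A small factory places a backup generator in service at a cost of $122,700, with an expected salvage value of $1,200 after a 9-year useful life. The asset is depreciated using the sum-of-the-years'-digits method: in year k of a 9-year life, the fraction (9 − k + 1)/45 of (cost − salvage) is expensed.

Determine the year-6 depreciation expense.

$10,800

Depreciable base = $122,700 − $1,200 = $121,500.
Sum of the years' digits = 9+8+7+6+5+4+3+2+1 = 45.
Year 1: $121,500 × 9/45 = $24,300. Book value $98,400.
Year 2: $121,500 × 8/45 = $21,600. Book value $76,800.
Year 3: $121,500 × 7/45 = $18,900. Book value $57,900.
Year 4: $121,500 × 6/45 = $16,200. Book value $41,700.
Year 5: $121,500 × 5/45 = $13,500. Book value $28,200.
Year 6: $121,500 × 4/45 = $10,800. Book value $17,400.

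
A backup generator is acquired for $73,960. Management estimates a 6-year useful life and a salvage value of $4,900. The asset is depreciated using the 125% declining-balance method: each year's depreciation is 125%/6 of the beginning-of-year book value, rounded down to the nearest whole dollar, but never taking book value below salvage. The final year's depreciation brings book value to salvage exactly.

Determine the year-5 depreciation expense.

$6,052

Depreciable base = $73,960 − $4,900 = $69,060.
Year 1: ⌊$73,960 × 125%/6⌋ = $15,408. Book value $58,552.
Year 2: ⌊$58,552 × 125%/6⌋ = $12,198. Book value $46,354.
Year 3: ⌊$46,354 × 125%/6⌋ = $9,657. Book value $36,697.
Year 4: ⌊$36,697 × 125%/6⌋ = $7,645. Book value $29,052.
Year 5: ⌊$29,052 × 125%/6⌋ = $6,052. Book value $23,000.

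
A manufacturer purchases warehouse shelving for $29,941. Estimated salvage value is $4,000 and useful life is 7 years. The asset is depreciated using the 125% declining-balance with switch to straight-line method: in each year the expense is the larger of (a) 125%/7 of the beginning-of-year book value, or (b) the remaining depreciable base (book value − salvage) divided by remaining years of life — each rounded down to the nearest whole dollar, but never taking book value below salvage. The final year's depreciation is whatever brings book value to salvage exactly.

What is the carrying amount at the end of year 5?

$10,299

Depreciable base = $29,941 − $4,000 = $25,941.
Year 1: DB = ⌊$29,941 × 125%/7⌋ = $5,346; SL = ⌊$25,941/7⌋ = $3,705 → take DB $5,346. Book value $24,595.
Year 2: DB = ⌊$24,595 × 125%/7⌋ = $4,391; SL = ⌊$20,595/6⌋ = $3,432 → take DB $4,391. Book value $20,204.
Year 3: DB = ⌊$20,204 × 125%/7⌋ = $3,607; SL = ⌊$16,204/5⌋ = $3,240 → take DB $3,607. Book value $16,597.
Year 4: DB = ⌊$16,597 × 125%/7⌋ = $2,963; SL = ⌊$12,597/4⌋ = $3,149 → take SL $3,149. Book value $13,448.
Year 5: DB = ⌊$13,448 × 125%/7⌋ = $2,401; SL = ⌊$9,448/3⌋ = $3,149 → take SL $3,149. Book value $10,299.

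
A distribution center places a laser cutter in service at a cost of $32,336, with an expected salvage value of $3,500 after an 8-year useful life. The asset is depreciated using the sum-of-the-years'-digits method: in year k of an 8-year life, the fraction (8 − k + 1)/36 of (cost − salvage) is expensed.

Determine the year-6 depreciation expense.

Depreciable base = $32,336 − $3,500 = $28,836.
Sum of the years' digits = 8+7+6+5+4+3+2+1 = 36.
Year 1: $28,836 × 8/36 = $6,408. Book value $25,928.
Year 2: $28,836 × 7/36 = $5,607. Book value $20,321.
Year 3: $28,836 × 6/36 = $4,806. Book value $15,515.
Year 4: $28,836 × 5/36 = $4,005. Book value $11,510.
Year 5: $28,836 × 4/36 = $3,204. Book value $8,306.
Year 6: $28,836 × 3/36 = $2,403. Book value $5,903.

$2,403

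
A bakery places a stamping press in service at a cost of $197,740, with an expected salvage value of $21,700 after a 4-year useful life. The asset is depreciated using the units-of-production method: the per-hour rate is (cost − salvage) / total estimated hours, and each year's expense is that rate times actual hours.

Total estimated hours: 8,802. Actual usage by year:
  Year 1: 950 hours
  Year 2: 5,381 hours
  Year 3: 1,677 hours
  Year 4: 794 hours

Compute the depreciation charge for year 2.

Depreciable base = $197,740 − $21,700 = $176,040.
Rate = $176,040 / 8,802 hours = $20 per hour.
Year 1: 950 × $20 = $19,000. Book value $178,740.
Year 2: 5,381 × $20 = $107,620. Book value $71,120.

$107,620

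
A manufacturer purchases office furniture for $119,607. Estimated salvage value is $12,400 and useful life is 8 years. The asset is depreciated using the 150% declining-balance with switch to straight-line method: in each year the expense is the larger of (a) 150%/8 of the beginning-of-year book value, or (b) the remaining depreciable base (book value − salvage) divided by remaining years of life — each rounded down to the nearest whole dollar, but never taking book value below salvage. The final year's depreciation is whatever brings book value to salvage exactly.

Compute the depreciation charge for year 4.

$12,029

Depreciable base = $119,607 − $12,400 = $107,207.
Year 1: DB = ⌊$119,607 × 150%/8⌋ = $22,426; SL = ⌊$107,207/8⌋ = $13,400 → take DB $22,426. Book value $97,181.
Year 2: DB = ⌊$97,181 × 150%/8⌋ = $18,221; SL = ⌊$84,781/7⌋ = $12,111 → take DB $18,221. Book value $78,960.
Year 3: DB = ⌊$78,960 × 150%/8⌋ = $14,805; SL = ⌊$66,560/6⌋ = $11,093 → take DB $14,805. Book value $64,155.
Year 4: DB = ⌊$64,155 × 150%/8⌋ = $12,029; SL = ⌊$51,755/5⌋ = $10,351 → take DB $12,029. Book value $52,126.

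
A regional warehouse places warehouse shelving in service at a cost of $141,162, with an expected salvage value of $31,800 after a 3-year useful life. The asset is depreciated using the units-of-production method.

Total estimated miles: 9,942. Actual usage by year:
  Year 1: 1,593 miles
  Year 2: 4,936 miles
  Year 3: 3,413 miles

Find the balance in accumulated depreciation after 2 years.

Depreciable base = $141,162 − $31,800 = $109,362.
Rate = $109,362 / 9,942 miles = $11 per mile.
Year 1: 1,593 × $11 = $17,523. Book value $123,639.
Year 2: 4,936 × $11 = $54,296. Book value $69,343.
Accumulated through year 2 = $141,162 − $69,343 = $71,819.

$71,819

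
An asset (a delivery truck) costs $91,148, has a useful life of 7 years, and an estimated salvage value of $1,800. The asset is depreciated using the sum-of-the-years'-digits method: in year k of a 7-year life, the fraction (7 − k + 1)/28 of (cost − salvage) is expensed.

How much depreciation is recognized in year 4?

$12,764

Depreciable base = $91,148 − $1,800 = $89,348.
Sum of the years' digits = 7+6+5+4+3+2+1 = 28.
Year 1: $89,348 × 7/28 = $22,337. Book value $68,811.
Year 2: $89,348 × 6/28 = $19,146. Book value $49,665.
Year 3: $89,348 × 5/28 = $15,955. Book value $33,710.
Year 4: $89,348 × 4/28 = $12,764. Book value $20,946.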